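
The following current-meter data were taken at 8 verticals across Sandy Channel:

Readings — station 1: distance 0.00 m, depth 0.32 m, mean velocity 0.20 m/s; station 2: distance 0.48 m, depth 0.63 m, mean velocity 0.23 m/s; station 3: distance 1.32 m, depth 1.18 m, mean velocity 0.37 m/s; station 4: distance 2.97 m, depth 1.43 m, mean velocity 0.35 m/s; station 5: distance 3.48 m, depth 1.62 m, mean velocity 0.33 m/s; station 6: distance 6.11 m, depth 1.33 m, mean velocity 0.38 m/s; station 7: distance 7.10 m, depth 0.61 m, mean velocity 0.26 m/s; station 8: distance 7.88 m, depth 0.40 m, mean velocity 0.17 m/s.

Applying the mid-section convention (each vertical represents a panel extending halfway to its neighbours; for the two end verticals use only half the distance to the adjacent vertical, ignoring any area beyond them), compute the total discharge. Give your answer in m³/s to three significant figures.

w_1 = (0.48 − 0.00)/2 = 0.24 m; q_1 = 0.20 × 0.32 × 0.24 = 0.01536 m³/s
w_2 = (1.32 − 0.00)/2 = 0.66 m; q_2 = 0.23 × 0.63 × 0.66 = 0.09563 m³/s
w_3 = (2.97 − 0.48)/2 = 1.245 m; q_3 = 0.37 × 1.18 × 1.245 = 0.5436 m³/s
w_4 = (3.48 − 1.32)/2 = 1.08 m; q_4 = 0.35 × 1.43 × 1.08 = 0.5405 m³/s
w_5 = (6.11 − 2.97)/2 = 1.57 m; q_5 = 0.33 × 1.62 × 1.57 = 0.8393 m³/s
w_6 = (7.10 − 3.48)/2 = 1.81 m; q_6 = 0.38 × 1.33 × 1.81 = 0.9148 m³/s
w_7 = (7.88 − 6.11)/2 = 0.885 m; q_7 = 0.26 × 0.61 × 0.885 = 0.1404 m³/s
w_8 = (7.88 − 7.10)/2 = 0.39 m; q_8 = 0.17 × 0.40 × 0.39 = 0.02652 m³/s
Q = Σ qᵢ = 3.116 m³/s

3.12 m³/s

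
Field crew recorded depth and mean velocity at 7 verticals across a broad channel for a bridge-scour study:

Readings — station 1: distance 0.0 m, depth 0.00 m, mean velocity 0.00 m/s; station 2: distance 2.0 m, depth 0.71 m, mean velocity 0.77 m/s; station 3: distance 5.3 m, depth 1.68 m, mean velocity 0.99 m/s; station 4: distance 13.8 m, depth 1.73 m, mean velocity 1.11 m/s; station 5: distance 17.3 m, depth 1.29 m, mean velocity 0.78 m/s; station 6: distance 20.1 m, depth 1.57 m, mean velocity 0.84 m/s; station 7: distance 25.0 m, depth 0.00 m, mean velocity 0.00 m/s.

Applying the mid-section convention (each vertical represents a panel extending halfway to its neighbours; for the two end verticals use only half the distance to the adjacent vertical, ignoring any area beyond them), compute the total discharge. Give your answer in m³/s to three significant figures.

31.0 m³/s

w_2 = (5.3 − 0.0)/2 = 2.65 m; q_2 = 0.77 × 0.71 × 2.65 = 1.449 m³/s
w_3 = (13.8 − 2.0)/2 = 5.9 m; q_3 = 0.99 × 1.68 × 5.9 = 9.813 m³/s
w_4 = (17.3 − 5.3)/2 = 6 m; q_4 = 1.11 × 1.73 × 6 = 11.52 m³/s
w_5 = (20.1 − 13.8)/2 = 3.15 m; q_5 = 0.78 × 1.29 × 3.15 = 3.170 m³/s
w_6 = (25.0 − 17.3)/2 = 3.85 m; q_6 = 0.84 × 1.57 × 3.85 = 5.077 m³/s
Stations 1, 7 contribute zero (depth or velocity is 0).
Q = Σ qᵢ = 31.03 m³/s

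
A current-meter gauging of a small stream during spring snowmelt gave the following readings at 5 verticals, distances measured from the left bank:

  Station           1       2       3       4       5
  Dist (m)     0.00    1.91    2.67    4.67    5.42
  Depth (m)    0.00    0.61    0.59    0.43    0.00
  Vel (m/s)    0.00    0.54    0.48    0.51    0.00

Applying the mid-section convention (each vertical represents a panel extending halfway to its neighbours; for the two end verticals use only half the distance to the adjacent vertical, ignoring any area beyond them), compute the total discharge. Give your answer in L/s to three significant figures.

w_2 = (2.67 − 0.00)/2 = 1.335 m; q_2 = 0.54 × 0.61 × 1.335 = 0.4397 m³/s
w_3 = (4.67 − 1.91)/2 = 1.38 m; q_3 = 0.48 × 0.59 × 1.38 = 0.3908 m³/s
w_4 = (5.42 − 2.67)/2 = 1.375 m; q_4 = 0.51 × 0.43 × 1.375 = 0.3015 m³/s
Stations 1, 5 contribute zero (depth or velocity is 0).
Q = Σ qᵢ = 1.132 m³/s
= 1.132 × 1000 = 1132 L/s

1130 L/s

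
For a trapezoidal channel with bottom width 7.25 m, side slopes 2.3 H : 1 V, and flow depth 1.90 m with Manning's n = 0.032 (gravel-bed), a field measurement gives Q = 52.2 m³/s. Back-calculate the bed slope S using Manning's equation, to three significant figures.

0.00397

A = (b + z·y)·y = (7.25 + 2.3×1.90)×1.90 = 22.08 m²
P = b + 2y√(1+z²) = 7.25 + 2×1.90×√(1+2.3²) = 16.78 m
R = A/P = 22.08/16.78 = 1.316 m
S = (Q·n / (1·A·R^(2/3)))² = (52.2×0.032 / (1×22.08×1.201))² = 0.003970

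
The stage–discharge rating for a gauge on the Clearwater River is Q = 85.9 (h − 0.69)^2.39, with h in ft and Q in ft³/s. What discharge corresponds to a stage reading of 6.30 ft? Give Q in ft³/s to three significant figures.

5300 ft³/s

Q = 85.9 × (6.30 − 0.69)^2.39 = 85.9 × 5.61^2.39 = 5297 ft³/s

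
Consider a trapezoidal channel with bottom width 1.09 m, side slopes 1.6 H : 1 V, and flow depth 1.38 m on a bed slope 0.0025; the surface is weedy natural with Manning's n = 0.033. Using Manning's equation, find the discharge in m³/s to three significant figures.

A = (b + z·y)·y = (1.09 + 1.6×1.38)×1.38 = 4.551 m²
P = b + 2y√(1+z²) = 1.09 + 2×1.38×√(1+1.6²) = 6.298 m
R = A/P = 4.551/6.298 = 0.7227 m
Q = (1/n)·A·R^(2/3)·S^(1/2) = (1/0.033) × 4.551 × 0.7227^(2/3) × 0.0025^(1/2) = 5.553 m³/s

5.55 m³/s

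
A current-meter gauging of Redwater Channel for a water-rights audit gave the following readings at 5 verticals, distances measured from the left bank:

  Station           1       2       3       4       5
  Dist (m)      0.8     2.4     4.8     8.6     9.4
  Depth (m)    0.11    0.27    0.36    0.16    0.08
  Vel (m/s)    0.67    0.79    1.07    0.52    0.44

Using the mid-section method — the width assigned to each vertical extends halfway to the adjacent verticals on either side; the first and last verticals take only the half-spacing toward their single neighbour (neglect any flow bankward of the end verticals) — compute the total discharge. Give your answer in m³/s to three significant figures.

w_1 = (2.4 − 0.8)/2 = 0.8 m; q_1 = 0.67 × 0.11 × 0.8 = 0.05896 m³/s
w_2 = (4.8 − 0.8)/2 = 2 m; q_2 = 0.79 × 0.27 × 2 = 0.4266 m³/s
w_3 = (8.6 − 2.4)/2 = 3.1 m; q_3 = 1.07 × 0.36 × 3.1 = 1.194 m³/s
w_4 = (9.4 − 4.8)/2 = 2.3 m; q_4 = 0.52 × 0.16 × 2.3 = 0.1914 m³/s
w_5 = (9.4 − 8.6)/2 = 0.4 m; q_5 = 0.44 × 0.08 × 0.4 = 0.01408 m³/s
Q = Σ qᵢ = 1.885 m³/s

1.89 m³/s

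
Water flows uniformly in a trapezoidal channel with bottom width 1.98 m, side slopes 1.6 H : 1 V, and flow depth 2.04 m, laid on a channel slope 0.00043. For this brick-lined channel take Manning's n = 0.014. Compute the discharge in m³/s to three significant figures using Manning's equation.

16.9 m³/s

A = (b + z·y)·y = (1.98 + 1.6×2.04)×2.04 = 10.70 m²
P = b + 2y√(1+z²) = 1.98 + 2×2.04×√(1+1.6²) = 9.678 m
R = A/P = 10.70/9.678 = 1.105 m
Q = (1/n)·A·R^(2/3)·S^(1/2) = (1/0.014) × 10.70 × 1.105^(2/3) × 0.00043^(1/2) = 16.94 m³/s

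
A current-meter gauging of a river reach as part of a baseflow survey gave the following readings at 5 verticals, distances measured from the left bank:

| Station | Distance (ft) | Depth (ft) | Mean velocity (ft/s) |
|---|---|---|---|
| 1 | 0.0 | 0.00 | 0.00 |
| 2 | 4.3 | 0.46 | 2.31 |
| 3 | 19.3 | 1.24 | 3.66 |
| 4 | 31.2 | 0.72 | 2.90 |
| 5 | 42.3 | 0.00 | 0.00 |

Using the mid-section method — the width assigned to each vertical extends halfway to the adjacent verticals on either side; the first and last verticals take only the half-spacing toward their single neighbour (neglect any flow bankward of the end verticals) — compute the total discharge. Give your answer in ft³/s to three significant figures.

95.3 ft³/s

w_2 = (19.3 − 0.0)/2 = 9.65 ft; q_2 = 2.31 × 0.46 × 9.65 = 10.25 ft³/s
w_3 = (31.2 − 4.3)/2 = 13.45 ft; q_3 = 3.66 × 1.24 × 13.45 = 61.04 ft³/s
w_4 = (42.3 − 19.3)/2 = 11.5 ft; q_4 = 2.90 × 0.72 × 11.5 = 24.01 ft³/s
Stations 1, 5 contribute zero (depth or velocity is 0).
Q = Σ qᵢ = 95.31 ft³/s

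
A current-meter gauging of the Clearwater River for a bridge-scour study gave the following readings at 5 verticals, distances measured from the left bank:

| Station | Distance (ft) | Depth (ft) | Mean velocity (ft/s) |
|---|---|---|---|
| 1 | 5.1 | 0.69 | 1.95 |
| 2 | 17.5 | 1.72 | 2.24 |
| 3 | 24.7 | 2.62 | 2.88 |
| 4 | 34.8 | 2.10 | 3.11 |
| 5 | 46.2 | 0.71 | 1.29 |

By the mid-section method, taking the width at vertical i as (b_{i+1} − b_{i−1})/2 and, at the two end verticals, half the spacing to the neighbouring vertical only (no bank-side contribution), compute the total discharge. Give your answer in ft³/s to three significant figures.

w_1 = (17.5 − 5.1)/2 = 6.2 ft; q_1 = 1.95 × 0.69 × 6.2 = 8.342 ft³/s
w_2 = (24.7 − 5.1)/2 = 9.8 ft; q_2 = 2.24 × 1.72 × 9.8 = 37.76 ft³/s
w_3 = (34.8 − 17.5)/2 = 8.65 ft; q_3 = 2.88 × 2.62 × 8.65 = 65.27 ft³/s
w_4 = (46.2 − 24.7)/2 = 10.75 ft; q_4 = 3.11 × 2.10 × 10.75 = 70.21 ft³/s
w_5 = (46.2 − 34.8)/2 = 5.7 ft; q_5 = 1.29 × 0.71 × 5.7 = 5.221 ft³/s
Q = Σ qᵢ = 186.8 ft³/s

187 ft³/s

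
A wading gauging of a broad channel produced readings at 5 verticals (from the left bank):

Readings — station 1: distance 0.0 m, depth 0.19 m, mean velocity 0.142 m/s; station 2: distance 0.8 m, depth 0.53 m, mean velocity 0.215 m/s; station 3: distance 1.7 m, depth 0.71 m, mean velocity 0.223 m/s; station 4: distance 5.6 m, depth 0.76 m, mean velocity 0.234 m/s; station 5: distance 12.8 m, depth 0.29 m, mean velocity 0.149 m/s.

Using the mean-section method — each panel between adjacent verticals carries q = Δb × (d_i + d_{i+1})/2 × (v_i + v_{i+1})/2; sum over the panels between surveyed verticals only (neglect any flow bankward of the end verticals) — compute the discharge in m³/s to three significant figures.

Panel 1-2: Δb = 0.8 m, d̄ = (0.19+0.53)/2 = 0.36, v̄ = (0.142+0.215)/2 = 0.1785 → q = 0.8×0.36×0.1785 = 0.05141 m³/s
Panel 2-3: Δb = 0.9 m, d̄ = (0.53+0.71)/2 = 0.62, v̄ = (0.215+0.223)/2 = 0.219 → q = 0.9×0.62×0.219 = 0.1222 m³/s
Panel 3-4: Δb = 3.9 m, d̄ = (0.71+0.76)/2 = 0.735, v̄ = (0.223+0.234)/2 = 0.2285 → q = 3.9×0.735×0.2285 = 0.6550 m³/s
Panel 4-5: Δb = 7.2 m, d̄ = (0.76+0.29)/2 = 0.525, v̄ = (0.234+0.149)/2 = 0.1915 → q = 7.2×0.525×0.1915 = 0.7239 m³/s
Q = Σ q = 1.552 m³/s

1.55 m³/s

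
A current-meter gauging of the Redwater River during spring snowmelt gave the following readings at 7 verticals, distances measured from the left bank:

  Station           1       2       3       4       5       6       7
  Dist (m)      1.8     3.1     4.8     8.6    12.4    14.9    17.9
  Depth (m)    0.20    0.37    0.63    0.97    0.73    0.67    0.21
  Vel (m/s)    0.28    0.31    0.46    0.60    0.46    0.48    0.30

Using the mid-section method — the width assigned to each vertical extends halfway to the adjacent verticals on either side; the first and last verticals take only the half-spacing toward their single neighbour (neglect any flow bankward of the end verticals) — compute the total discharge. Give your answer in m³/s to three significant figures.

w_1 = (3.1 − 1.8)/2 = 0.65 m; q_1 = 0.28 × 0.20 × 0.65 = 0.03640 m³/s
w_2 = (4.8 − 1.8)/2 = 1.5 m; q_2 = 0.31 × 0.37 × 1.5 = 0.1721 m³/s
w_3 = (8.6 − 3.1)/2 = 2.75 m; q_3 = 0.46 × 0.63 × 2.75 = 0.7970 m³/s
w_4 = (12.4 − 4.8)/2 = 3.8 m; q_4 = 0.60 × 0.97 × 3.8 = 2.212 m³/s
w_5 = (14.9 − 8.6)/2 = 3.15 m; q_5 = 0.46 × 0.73 × 3.15 = 1.058 m³/s
w_6 = (17.9 − 12.4)/2 = 2.75 m; q_6 = 0.48 × 0.67 × 2.75 = 0.8844 m³/s
w_7 = (17.9 − 14.9)/2 = 1.5 m; q_7 = 0.30 × 0.21 × 1.5 = 0.09450 m³/s
Q = Σ qᵢ = 5.254 m³/s

5.25 m³/s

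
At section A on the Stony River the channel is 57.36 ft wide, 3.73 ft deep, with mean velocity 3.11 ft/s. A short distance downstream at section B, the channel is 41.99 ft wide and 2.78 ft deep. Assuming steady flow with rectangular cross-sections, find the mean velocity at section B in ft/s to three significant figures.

Q = A₁V₁ = (57.36×3.73) × 3.11 = 665.4 ft³/s
A₂ = 41.99 × 2.78 = 116.7 ft²
V₂ = Q/A₂ = 665.4/116.7 = 5.700 ft/s

5.70 ft/s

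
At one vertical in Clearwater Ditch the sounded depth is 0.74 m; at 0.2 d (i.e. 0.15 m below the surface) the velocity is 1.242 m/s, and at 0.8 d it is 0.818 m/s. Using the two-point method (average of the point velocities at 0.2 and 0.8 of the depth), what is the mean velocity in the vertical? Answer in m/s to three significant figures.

1.03 m/s

v̄ = (1.242 + 0.818) / 2 = 1.030 m/s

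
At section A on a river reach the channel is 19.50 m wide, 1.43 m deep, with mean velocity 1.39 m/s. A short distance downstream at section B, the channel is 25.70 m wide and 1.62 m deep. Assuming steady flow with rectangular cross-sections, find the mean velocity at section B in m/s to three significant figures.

0.931 m/s

Q = A₁V₁ = (19.50×1.43) × 1.39 = 38.76 m³/s
A₂ = 25.70 × 1.62 = 41.63 m²
V₂ = Q/A₂ = 38.76/41.63 = 0.9310 m/s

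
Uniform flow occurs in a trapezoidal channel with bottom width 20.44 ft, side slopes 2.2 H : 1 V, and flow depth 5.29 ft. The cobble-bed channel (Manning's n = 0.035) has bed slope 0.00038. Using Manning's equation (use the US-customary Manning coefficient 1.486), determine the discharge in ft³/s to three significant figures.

A = (b + z·y)·y = (20.44 + 2.2×5.29)×5.29 = 169.7 ft²
P = b + 2y√(1+z²) = 20.44 + 2×5.29×√(1+2.2²) = 46.01 ft
R = A/P = 169.7/46.01 = 3.688 ft
Q = (1.486/n)·A·R^(2/3)·S^(1/2) = (1.486/0.035) × 169.7 × 3.688^(2/3) × 0.00038^(1/2) = 335.3 ft³/s

335 ft³/s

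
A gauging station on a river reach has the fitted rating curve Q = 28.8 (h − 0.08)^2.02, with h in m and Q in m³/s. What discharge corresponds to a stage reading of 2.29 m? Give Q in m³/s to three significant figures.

143 m³/s

Q = 28.8 × (2.29 − 0.08)^2.02 = 28.8 × 2.21^2.02 = 142.9 m³/s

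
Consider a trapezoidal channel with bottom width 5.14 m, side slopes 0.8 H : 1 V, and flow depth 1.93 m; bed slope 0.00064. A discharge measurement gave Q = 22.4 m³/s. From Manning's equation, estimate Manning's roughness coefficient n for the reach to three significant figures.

A = (b + z·y)·y = (5.14 + 0.8×1.93)×1.93 = 12.90 m²
P = b + 2y√(1+z²) = 5.14 + 2×1.93×√(1+0.8²) = 10.08 m
R = A/P = 12.90/10.08 = 1.279 m
n = (1/Q)·A·R^(2/3)·S^(1/2) = (1/22.4) × 12.90 × 1.179 × 0.02530 = 0.01717

0.0172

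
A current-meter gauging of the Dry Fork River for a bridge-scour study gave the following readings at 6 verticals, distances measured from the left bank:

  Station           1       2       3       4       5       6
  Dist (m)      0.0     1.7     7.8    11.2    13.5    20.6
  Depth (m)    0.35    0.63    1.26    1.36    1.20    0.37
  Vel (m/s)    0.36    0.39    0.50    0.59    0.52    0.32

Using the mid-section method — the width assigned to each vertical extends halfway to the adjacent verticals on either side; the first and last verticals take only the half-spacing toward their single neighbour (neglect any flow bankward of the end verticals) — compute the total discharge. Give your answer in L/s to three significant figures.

9700 L/s

w_1 = (1.7 − 0.0)/2 = 0.85 m; q_1 = 0.36 × 0.35 × 0.85 = 0.1071 m³/s
w_2 = (7.8 − 0.0)/2 = 3.9 m; q_2 = 0.39 × 0.63 × 3.9 = 0.9582 m³/s
w_3 = (11.2 − 1.7)/2 = 4.75 m; q_3 = 0.50 × 1.26 × 4.75 = 2.993 m³/s
w_4 = (13.5 − 7.8)/2 = 2.85 m; q_4 = 0.59 × 1.36 × 2.85 = 2.287 m³/s
w_5 = (20.6 − 11.2)/2 = 4.7 m; q_5 = 0.52 × 1.20 × 4.7 = 2.933 m³/s
w_6 = (20.6 − 13.5)/2 = 3.55 m; q_6 = 0.32 × 0.37 × 3.55 = 0.4203 m³/s
Q = Σ qᵢ = 9.698 m³/s
= 9.698 × 1000 = 9698 L/s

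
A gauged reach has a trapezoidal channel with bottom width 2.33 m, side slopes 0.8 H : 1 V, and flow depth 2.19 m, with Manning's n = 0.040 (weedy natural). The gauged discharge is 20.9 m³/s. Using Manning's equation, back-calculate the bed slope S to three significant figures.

A = (b + z·y)·y = (2.33 + 0.8×2.19)×2.19 = 8.940 m²
P = b + 2y√(1+z²) = 2.33 + 2×2.19×√(1+0.8²) = 7.939 m
R = A/P = 8.940/7.939 = 1.126 m
S = (Q·n / (1·A·R^(2/3)))² = (20.9×0.040 / (1×8.940×1.082))² = 0.007465

0.00747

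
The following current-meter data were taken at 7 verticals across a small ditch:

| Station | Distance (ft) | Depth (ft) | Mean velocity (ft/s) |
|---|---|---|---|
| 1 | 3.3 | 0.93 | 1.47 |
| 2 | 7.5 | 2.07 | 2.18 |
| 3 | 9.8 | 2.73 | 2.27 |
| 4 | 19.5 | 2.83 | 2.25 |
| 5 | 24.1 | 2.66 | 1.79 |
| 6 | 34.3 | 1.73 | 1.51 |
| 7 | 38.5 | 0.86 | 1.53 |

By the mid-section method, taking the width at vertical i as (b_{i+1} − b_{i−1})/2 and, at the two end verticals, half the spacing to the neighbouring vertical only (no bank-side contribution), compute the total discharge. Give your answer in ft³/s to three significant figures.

157 ft³/s

w_1 = (7.5 − 3.3)/2 = 2.1 ft; q_1 = 1.47 × 0.93 × 2.1 = 2.871 ft³/s
w_2 = (9.8 − 3.3)/2 = 3.25 ft; q_2 = 2.18 × 2.07 × 3.25 = 14.67 ft³/s
w_3 = (19.5 − 7.5)/2 = 6 ft; q_3 = 2.27 × 2.73 × 6 = 37.18 ft³/s
w_4 = (24.1 − 9.8)/2 = 7.15 ft; q_4 = 2.25 × 2.83 × 7.15 = 45.53 ft³/s
w_5 = (34.3 − 19.5)/2 = 7.4 ft; q_5 = 1.79 × 2.66 × 7.4 = 35.23 ft³/s
w_6 = (38.5 − 24.1)/2 = 7.2 ft; q_6 = 1.51 × 1.73 × 7.2 = 18.81 ft³/s
w_7 = (38.5 − 34.3)/2 = 2.1 ft; q_7 = 1.53 × 0.86 × 2.1 = 2.763 ft³/s
Q = Σ qᵢ = 157.1 ft³/s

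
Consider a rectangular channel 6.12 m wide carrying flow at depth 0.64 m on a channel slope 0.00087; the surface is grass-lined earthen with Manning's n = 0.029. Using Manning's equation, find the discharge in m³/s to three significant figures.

2.61 m³/s

A = b·y = 6.12 × 0.64 = 3.917 m²
P = b + 2y = 6.12 + 2×0.64 = 7.400 m
R = A/P = 3.917/7.400 = 0.5293 m
Q = (1/n)·A·R^(2/3)·S^(1/2) = (1/0.029) × 3.917 × 0.5293^(2/3) × 0.00087^(1/2) = 2.607 m³/s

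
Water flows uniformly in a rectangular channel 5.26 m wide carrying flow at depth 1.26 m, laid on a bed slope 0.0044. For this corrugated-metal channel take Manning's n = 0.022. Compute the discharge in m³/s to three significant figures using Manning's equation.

18.0 m³/s

A = b·y = 5.26 × 1.26 = 6.628 m²
P = b + 2y = 5.26 + 2×1.26 = 7.780 m
R = A/P = 6.628/7.780 = 0.8519 m
Q = (1/n)·A·R^(2/3)·S^(1/2) = (1/0.022) × 6.628 × 0.8519^(2/3) × 0.0044^(1/2) = 17.96 m³/s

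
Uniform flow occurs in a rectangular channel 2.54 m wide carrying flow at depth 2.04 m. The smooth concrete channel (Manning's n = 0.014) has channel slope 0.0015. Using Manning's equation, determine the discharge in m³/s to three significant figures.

12.2 m³/s

A = b·y = 2.54 × 2.04 = 5.182 m²
P = b + 2y = 2.54 + 2×2.04 = 6.620 m
R = A/P = 5.182/6.620 = 0.7827 m
Q = (1/n)·A·R^(2/3)·S^(1/2) = (1/0.014) × 5.182 × 0.7827^(2/3) × 0.0015^(1/2) = 12.17 m³/s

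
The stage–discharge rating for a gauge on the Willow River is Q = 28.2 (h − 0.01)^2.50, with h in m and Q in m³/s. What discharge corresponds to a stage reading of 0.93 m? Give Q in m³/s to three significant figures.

22.9 m³/s

Q = 28.2 × (0.93 − 0.01)^2.50 = 28.2 × 0.92^2.50 = 22.89 m³/s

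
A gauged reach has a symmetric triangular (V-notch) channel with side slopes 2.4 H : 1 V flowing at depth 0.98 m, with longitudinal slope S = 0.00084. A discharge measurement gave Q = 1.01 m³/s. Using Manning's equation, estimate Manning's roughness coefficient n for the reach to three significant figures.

A = z·y² = 2.4×0.98² = 2.305 m²
P = 2y√(1+z²) = 2×0.98×√(1+2.4²) = 5.096 m
R = A/P = 2.305/5.096 = 0.4523 m
n = (1/Q)·A·R^(2/3)·S^(1/2) = (1/1.01) × 2.305 × 0.5892 × 0.02898 = 0.03897

0.0390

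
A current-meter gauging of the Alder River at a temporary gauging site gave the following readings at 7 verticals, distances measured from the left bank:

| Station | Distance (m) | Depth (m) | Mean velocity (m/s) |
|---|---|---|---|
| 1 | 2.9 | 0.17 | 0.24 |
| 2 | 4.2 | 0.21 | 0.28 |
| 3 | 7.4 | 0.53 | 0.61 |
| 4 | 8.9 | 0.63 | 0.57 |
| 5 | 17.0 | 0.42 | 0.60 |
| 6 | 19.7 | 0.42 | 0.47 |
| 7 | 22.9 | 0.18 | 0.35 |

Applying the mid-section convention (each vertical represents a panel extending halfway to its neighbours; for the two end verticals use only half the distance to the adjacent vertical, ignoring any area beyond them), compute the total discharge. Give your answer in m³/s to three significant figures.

w_1 = (4.2 − 2.9)/2 = 0.65 m; q_1 = 0.24 × 0.17 × 0.65 = 0.02652 m³/s
w_2 = (7.4 − 2.9)/2 = 2.25 m; q_2 = 0.28 × 0.21 × 2.25 = 0.1323 m³/s
w_3 = (8.9 − 4.2)/2 = 2.35 m; q_3 = 0.61 × 0.53 × 2.35 = 0.7598 m³/s
w_4 = (17.0 − 7.4)/2 = 4.8 m; q_4 = 0.57 × 0.63 × 4.8 = 1.724 m³/s
w_5 = (19.7 − 8.9)/2 = 5.4 m; q_5 = 0.60 × 0.42 × 5.4 = 1.361 m³/s
w_6 = (22.9 − 17.0)/2 = 2.95 m; q_6 = 0.47 × 0.42 × 2.95 = 0.5823 m³/s
w_7 = (22.9 − 19.7)/2 = 1.6 m; q_7 = 0.35 × 0.18 × 1.6 = 0.1008 m³/s
Q = Σ qᵢ = 4.686 m³/s

4.69 m³/s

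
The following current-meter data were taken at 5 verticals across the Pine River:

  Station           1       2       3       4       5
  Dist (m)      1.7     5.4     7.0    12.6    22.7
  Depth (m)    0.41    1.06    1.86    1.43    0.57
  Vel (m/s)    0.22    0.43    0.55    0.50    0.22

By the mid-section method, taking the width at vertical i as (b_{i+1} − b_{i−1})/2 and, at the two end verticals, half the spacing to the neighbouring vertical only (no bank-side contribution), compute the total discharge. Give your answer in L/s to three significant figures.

w_1 = (5.4 − 1.7)/2 = 1.85 m; q_1 = 0.22 × 0.41 × 1.85 = 0.1669 m³/s
w_2 = (7.0 − 1.7)/2 = 2.65 m; q_2 = 0.43 × 1.06 × 2.65 = 1.208 m³/s
w_3 = (12.6 − 5.4)/2 = 3.6 m; q_3 = 0.55 × 1.86 × 3.6 = 3.683 m³/s
w_4 = (22.7 − 7.0)/2 = 7.85 m; q_4 = 0.50 × 1.43 × 7.85 = 5.613 m³/s
w_5 = (22.7 − 12.6)/2 = 5.05 m; q_5 = 0.22 × 0.57 × 5.05 = 0.6333 m³/s
Q = Σ qᵢ = 11.30 m³/s
= 11.30 × 1000 = 11300 L/s

11300 L/s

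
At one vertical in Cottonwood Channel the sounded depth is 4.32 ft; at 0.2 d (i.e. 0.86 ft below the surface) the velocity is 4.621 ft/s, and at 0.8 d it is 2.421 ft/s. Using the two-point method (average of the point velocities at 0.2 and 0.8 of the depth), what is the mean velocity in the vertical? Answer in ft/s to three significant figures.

3.52 ft/s

v̄ = (4.621 + 2.421) / 2 = 3.521 ft/s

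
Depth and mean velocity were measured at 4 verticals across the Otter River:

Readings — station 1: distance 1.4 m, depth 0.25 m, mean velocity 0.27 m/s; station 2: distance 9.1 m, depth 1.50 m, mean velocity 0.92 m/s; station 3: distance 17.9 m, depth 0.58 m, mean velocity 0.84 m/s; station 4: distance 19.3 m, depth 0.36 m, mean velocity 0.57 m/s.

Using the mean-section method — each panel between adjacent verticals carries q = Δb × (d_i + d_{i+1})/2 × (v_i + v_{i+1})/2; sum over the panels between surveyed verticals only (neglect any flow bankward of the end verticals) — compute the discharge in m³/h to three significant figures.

45100 m³/h

Panel 1-2: Δb = 7.7 m, d̄ = (0.25+1.50)/2 = 0.875, v̄ = (0.27+0.92)/2 = 0.595 → q = 7.7×0.875×0.595 = 4.009 m³/s
Panel 2-3: Δb = 8.8 m, d̄ = (1.50+0.58)/2 = 1.04, v̄ = (0.92+0.84)/2 = 0.88 → q = 8.8×1.04×0.88 = 8.054 m³/s
Panel 3-4: Δb = 1.4 m, d̄ = (0.58+0.36)/2 = 0.47, v̄ = (0.84+0.57)/2 = 0.705 → q = 1.4×0.47×0.705 = 0.4639 m³/s
Q = Σ q = 12.53 m³/s
= 12.53 × 3600 = 45100 m³/h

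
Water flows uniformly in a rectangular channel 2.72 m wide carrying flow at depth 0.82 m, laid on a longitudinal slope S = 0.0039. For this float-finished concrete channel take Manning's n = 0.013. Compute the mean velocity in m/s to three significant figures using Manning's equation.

A = b·y = 2.72 × 0.82 = 2.230 m²
P = b + 2y = 2.72 + 2×0.82 = 4.360 m
R = A/P = 2.230/4.360 = 0.5116 m
Q = (1/n)·A·R^(2/3)·S^(1/2) = (1/0.013) × 2.230 × 0.5116^(2/3) × 0.0039^(1/2) = 6.853 m³/s
V = Q/A = 6.853/2.230 = 3.073 m/s

3.07 m/s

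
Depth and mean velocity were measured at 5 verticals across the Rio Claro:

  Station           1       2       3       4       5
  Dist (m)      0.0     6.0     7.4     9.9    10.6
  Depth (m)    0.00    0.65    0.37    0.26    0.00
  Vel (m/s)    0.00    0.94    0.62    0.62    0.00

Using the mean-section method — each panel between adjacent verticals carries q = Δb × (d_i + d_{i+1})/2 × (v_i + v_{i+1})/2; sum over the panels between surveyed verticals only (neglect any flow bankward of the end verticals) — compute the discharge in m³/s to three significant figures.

Panel 1-2: Δb = 6 m, d̄ = (0.00+0.65)/2 = 0.325, v̄ = (0.00+0.94)/2 = 0.47 → q = 6×0.325×0.47 = 0.9165 m³/s
Panel 2-3: Δb = 1.4 m, d̄ = (0.65+0.37)/2 = 0.51, v̄ = (0.94+0.62)/2 = 0.78 → q = 1.4×0.51×0.78 = 0.5569 m³/s
Panel 3-4: Δb = 2.5 m, d̄ = (0.37+0.26)/2 = 0.315, v̄ = (0.62+0.62)/2 = 0.62 → q = 2.5×0.315×0.62 = 0.4883 m³/s
Panel 4-5: Δb = 0.7 m, d̄ = (0.26+0.00)/2 = 0.13, v̄ = (0.62+0.00)/2 = 0.31 → q = 0.7×0.13×0.31 = 0.02821 m³/s
Q = Σ q = 1.990 m³/s

1.99 m³/s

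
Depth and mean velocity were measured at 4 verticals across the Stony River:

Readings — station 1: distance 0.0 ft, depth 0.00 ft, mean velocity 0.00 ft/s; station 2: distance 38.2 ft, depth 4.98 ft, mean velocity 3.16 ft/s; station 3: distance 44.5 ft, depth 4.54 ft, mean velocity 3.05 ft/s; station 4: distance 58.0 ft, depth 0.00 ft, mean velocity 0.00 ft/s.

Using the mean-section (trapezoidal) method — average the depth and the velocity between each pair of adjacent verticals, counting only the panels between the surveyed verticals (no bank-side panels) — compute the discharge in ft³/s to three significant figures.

Panel 1-2: Δb = 38.2 ft, d̄ = (0.00+4.98)/2 = 2.49, v̄ = (0.00+3.16)/2 = 1.58 → q = 38.2×2.49×1.58 = 150.3 ft³/s
Panel 2-3: Δb = 6.3 ft, d̄ = (4.98+4.54)/2 = 4.76, v̄ = (3.16+3.05)/2 = 3.105 → q = 6.3×4.76×3.105 = 93.11 ft³/s
Panel 3-4: Δb = 13.5 ft, d̄ = (4.54+0.00)/2 = 2.27, v̄ = (3.05+0.00)/2 = 1.525 → q = 13.5×2.27×1.525 = 46.73 ft³/s
Q = Σ q = 290.1 ft³/s

290 ft³/s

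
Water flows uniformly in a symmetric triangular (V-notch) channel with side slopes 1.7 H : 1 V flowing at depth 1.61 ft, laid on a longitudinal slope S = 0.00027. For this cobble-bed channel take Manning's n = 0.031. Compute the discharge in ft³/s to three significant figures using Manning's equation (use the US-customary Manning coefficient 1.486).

A = z·y² = 1.7×1.61² = 4.407 ft²
P = 2y√(1+z²) = 2×1.61×√(1+1.7²) = 6.351 ft
R = A/P = 4.407/6.351 = 0.6939 ft
Q = (1.486/n)·A·R^(2/3)·S^(1/2) = (1.486/0.031) × 4.407 × 0.6939^(2/3) × 0.00027^(1/2) = 2.720 ft³/s

2.72 ft³/s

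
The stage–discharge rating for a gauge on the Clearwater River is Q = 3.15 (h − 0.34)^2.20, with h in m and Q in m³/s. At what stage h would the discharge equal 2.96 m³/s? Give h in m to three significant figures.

1.31 m

h − h₀ = (Q/C)^(1/b) = (2.96/3.15)^(1/2.20) = 0.9721 m
h = 0.34 + 0.9721 = 1.312 m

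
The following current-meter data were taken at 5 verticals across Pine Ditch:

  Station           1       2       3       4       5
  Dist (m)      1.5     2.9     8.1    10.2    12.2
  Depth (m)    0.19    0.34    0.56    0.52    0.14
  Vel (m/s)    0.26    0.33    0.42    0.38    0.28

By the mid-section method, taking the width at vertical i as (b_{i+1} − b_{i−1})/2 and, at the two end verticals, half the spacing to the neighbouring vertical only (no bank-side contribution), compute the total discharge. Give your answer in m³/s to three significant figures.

1.71 m³/s

w_1 = (2.9 − 1.5)/2 = 0.7 m; q_1 = 0.26 × 0.19 × 0.7 = 0.03458 m³/s
w_2 = (8.1 − 1.5)/2 = 3.3 m; q_2 = 0.33 × 0.34 × 3.3 = 0.3703 m³/s
w_3 = (10.2 − 2.9)/2 = 3.65 m; q_3 = 0.42 × 0.56 × 3.65 = 0.8585 m³/s
w_4 = (12.2 − 8.1)/2 = 2.05 m; q_4 = 0.38 × 0.52 × 2.05 = 0.4051 m³/s
w_5 = (12.2 − 10.2)/2 = 1 m; q_5 = 0.28 × 0.14 × 1 = 0.03920 m³/s
Q = Σ qᵢ = 1.708 m³/s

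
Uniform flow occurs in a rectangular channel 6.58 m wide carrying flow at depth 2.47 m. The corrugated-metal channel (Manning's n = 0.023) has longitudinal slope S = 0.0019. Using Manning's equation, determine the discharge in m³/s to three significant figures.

38.7 m³/s

A = b·y = 6.58 × 2.47 = 16.25 m²
P = b + 2y = 6.58 + 2×2.47 = 11.52 m
R = A/P = 16.25/11.52 = 1.411 m
Q = (1/n)·A·R^(2/3)·S^(1/2) = (1/0.023) × 16.25 × 1.411^(2/3) × 0.0019^(1/2) = 38.75 m³/s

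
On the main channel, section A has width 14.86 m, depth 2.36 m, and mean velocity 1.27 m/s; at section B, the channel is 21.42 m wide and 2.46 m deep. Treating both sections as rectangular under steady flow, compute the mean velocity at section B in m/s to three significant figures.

0.845 m/s

Q = A₁V₁ = (14.86×2.36) × 1.27 = 44.54 m³/s
A₂ = 21.42 × 2.46 = 52.69 m²
V₂ = Q/A₂ = 44.54/52.69 = 0.8452 m/s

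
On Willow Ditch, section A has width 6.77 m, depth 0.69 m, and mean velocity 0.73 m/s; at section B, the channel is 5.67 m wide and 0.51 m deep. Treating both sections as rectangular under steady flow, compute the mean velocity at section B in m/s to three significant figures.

Q = A₁V₁ = (6.77×0.69) × 0.73 = 3.410 m³/s
A₂ = 5.67 × 0.51 = 2.892 m²
V₂ = Q/A₂ = 3.410/2.892 = 1.179 m/s

1.18 m/s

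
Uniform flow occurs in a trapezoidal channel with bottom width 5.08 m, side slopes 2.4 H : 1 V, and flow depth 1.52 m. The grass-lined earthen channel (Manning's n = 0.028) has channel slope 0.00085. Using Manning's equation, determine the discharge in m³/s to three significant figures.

A = (b + z·y)·y = (5.08 + 2.4×1.52)×1.52 = 13.27 m²
P = b + 2y√(1+z²) = 5.08 + 2×1.52×√(1+2.4²) = 12.98 m
R = A/P = 13.27/12.98 = 1.022 m
Q = (1/n)·A·R^(2/3)·S^(1/2) = (1/0.028) × 13.27 × 1.022^(2/3) × 0.00085^(1/2) = 14.01 m³/s

14.0 m³/s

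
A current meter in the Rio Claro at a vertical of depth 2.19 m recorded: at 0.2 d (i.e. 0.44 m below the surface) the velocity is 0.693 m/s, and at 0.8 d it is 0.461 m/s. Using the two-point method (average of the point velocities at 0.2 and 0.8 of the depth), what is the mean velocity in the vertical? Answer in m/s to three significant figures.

v̄ = (0.693 + 0.461) / 2 = 0.5770 m/s

0.577 m/s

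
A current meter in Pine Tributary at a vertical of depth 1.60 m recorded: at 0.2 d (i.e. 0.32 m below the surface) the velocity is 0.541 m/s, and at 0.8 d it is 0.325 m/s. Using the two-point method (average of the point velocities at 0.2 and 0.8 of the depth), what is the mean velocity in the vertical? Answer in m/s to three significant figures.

0.433 m/s

v̄ = (0.541 + 0.325) / 2 = 0.4330 m/s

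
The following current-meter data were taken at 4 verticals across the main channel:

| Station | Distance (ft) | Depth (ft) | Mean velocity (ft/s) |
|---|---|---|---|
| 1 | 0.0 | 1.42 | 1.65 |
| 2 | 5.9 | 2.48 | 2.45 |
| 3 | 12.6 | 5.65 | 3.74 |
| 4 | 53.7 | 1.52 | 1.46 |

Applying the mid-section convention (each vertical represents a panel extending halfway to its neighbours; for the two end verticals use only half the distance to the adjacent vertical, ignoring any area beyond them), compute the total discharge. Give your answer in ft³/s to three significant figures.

w_1 = (5.9 − 0.0)/2 = 2.95 ft; q_1 = 1.65 × 1.42 × 2.95 = 6.912 ft³/s
w_2 = (12.6 − 0.0)/2 = 6.3 ft; q_2 = 2.45 × 2.48 × 6.3 = 38.28 ft³/s
w_3 = (53.7 − 5.9)/2 = 23.9 ft; q_3 = 3.74 × 5.65 × 23.9 = 505.0 ft³/s
w_4 = (53.7 − 12.6)/2 = 20.55 ft; q_4 = 1.46 × 1.52 × 20.55 = 45.60 ft³/s
Q = Σ qᵢ = 595.8 ft³/s

596 ft³/s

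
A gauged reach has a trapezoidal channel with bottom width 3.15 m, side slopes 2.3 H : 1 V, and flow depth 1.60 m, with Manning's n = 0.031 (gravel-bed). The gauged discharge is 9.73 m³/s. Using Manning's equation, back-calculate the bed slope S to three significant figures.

A = (b + z·y)·y = (3.15 + 2.3×1.60)×1.60 = 10.93 m²
P = b + 2y√(1+z²) = 3.15 + 2×1.60×√(1+2.3²) = 11.18 m
R = A/P = 10.93/11.18 = 0.9778 m
S = (Q·n / (1·A·R^(2/3)))² = (9.73×0.031 / (1×10.93×0.9852))² = 0.0007849

0.000785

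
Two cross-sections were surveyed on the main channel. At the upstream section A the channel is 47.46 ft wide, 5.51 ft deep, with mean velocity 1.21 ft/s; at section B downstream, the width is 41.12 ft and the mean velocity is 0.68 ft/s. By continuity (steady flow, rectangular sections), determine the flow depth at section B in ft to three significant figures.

11.3 ft

Q = A₁V₁ = (47.46×5.51) × 1.21 = 316.4 ft³/s
d₂ = Q/(b₂ V₂) = 316.4/(41.12×0.68) = 11.32 ft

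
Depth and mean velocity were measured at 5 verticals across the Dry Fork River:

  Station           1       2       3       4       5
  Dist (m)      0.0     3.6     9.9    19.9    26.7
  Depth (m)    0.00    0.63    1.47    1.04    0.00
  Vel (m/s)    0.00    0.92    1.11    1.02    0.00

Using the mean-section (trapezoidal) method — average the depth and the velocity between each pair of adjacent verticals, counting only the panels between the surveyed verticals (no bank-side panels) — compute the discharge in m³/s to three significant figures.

22.4 m³/s

Panel 1-2: Δb = 3.6 m, d̄ = (0.00+0.63)/2 = 0.315, v̄ = (0.00+0.92)/2 = 0.46 → q = 3.6×0.315×0.46 = 0.5216 m³/s
Panel 2-3: Δb = 6.3 m, d̄ = (0.63+1.47)/2 = 1.05, v̄ = (0.92+1.11)/2 = 1.015 → q = 6.3×1.05×1.015 = 6.714 m³/s
Panel 3-4: Δb = 10 m, d̄ = (1.47+1.04)/2 = 1.255, v̄ = (1.11+1.02)/2 = 1.065 → q = 10×1.255×1.065 = 13.37 m³/s
Panel 4-5: Δb = 6.8 m, d̄ = (1.04+0.00)/2 = 0.52, v̄ = (1.02+0.00)/2 = 0.51 → q = 6.8×0.52×0.51 = 1.803 m³/s
Q = Σ q = 22.40 m³/s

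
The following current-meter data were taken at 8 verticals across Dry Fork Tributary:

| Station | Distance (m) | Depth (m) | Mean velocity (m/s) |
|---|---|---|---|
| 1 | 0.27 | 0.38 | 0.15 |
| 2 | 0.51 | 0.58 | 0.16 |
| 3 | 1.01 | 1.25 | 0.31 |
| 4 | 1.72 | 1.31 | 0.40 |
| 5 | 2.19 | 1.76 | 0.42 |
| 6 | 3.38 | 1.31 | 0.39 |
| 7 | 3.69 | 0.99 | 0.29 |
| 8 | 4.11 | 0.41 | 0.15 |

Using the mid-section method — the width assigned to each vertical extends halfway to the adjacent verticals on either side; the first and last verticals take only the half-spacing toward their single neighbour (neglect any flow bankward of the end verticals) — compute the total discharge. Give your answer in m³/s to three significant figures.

w_1 = (0.51 − 0.27)/2 = 0.12 m; q_1 = 0.15 × 0.38 × 0.12 = 0.006840 m³/s
w_2 = (1.01 − 0.27)/2 = 0.37 m; q_2 = 0.16 × 0.58 × 0.37 = 0.03434 m³/s
w_3 = (1.72 − 0.51)/2 = 0.605 m; q_3 = 0.31 × 1.25 × 0.605 = 0.2344 m³/s
w_4 = (2.19 − 1.01)/2 = 0.59 m; q_4 = 0.40 × 1.31 × 0.59 = 0.3092 m³/s
w_5 = (3.38 − 1.72)/2 = 0.83 m; q_5 = 0.42 × 1.76 × 0.83 = 0.6135 m³/s
w_6 = (3.69 − 2.19)/2 = 0.75 m; q_6 = 0.39 × 1.31 × 0.75 = 0.3832 m³/s
w_7 = (4.11 − 3.38)/2 = 0.365 m; q_7 = 0.29 × 0.99 × 0.365 = 0.1048 m³/s
w_8 = (4.11 − 3.69)/2 = 0.21 m; q_8 = 0.15 × 0.41 × 0.21 = 0.01292 m³/s
Q = Σ qᵢ = 1.699 m³/s

1.70 m³/s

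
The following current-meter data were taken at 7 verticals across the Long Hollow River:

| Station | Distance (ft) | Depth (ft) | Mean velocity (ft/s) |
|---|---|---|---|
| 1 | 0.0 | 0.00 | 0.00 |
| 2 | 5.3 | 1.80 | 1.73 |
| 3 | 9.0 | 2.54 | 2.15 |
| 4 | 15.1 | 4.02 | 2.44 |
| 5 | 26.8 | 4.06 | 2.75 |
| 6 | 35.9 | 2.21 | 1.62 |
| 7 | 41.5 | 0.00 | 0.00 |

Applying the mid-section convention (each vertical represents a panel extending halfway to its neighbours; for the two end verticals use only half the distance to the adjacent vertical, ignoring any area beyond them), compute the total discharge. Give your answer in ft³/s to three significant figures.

271 ft³/s

w_2 = (9.0 − 0.0)/2 = 4.5 ft; q_2 = 1.73 × 1.80 × 4.5 = 14.01 ft³/s
w_3 = (15.1 − 5.3)/2 = 4.9 ft; q_3 = 2.15 × 2.54 × 4.9 = 26.76 ft³/s
w_4 = (26.8 − 9.0)/2 = 8.9 ft; q_4 = 2.44 × 4.02 × 8.9 = 87.30 ft³/s
w_5 = (35.9 − 15.1)/2 = 10.4 ft; q_5 = 2.75 × 4.06 × 10.4 = 116.1 ft³/s
w_6 = (41.5 − 26.8)/2 = 7.35 ft; q_6 = 1.62 × 2.21 × 7.35 = 26.31 ft³/s
Stations 1, 7 contribute zero (depth or velocity is 0).
Q = Σ qᵢ = 270.5 ft³/s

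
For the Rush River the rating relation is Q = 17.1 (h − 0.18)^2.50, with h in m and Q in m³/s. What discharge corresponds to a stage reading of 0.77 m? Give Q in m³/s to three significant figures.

Q = 17.1 × (0.77 − 0.18)^2.50 = 17.1 × 0.59^2.50 = 4.572 m³/s

4.57 m³/s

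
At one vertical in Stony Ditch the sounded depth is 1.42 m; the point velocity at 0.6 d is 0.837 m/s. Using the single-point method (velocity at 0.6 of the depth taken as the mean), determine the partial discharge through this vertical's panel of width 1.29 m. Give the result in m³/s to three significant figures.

1.53 m³/s

v̄ = v₀.₆ = 0.837 m/s
q = v̄ × d × w = 0.8370 × 1.42 × 1.29 = 1.533 m³/s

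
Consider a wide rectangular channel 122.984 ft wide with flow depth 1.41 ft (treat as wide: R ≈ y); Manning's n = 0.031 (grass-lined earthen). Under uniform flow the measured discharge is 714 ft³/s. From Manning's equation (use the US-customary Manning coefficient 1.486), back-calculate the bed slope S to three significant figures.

A = b·y = 122.984 × 1.41 = 173.4 ft²
Wide channel: R ≈ y = 1.41 ft
S = (Q·n / (1.486·A·R^(2/3)))² = (714×0.031 / (1.486×173.4×1.257))² = 0.004666

0.00467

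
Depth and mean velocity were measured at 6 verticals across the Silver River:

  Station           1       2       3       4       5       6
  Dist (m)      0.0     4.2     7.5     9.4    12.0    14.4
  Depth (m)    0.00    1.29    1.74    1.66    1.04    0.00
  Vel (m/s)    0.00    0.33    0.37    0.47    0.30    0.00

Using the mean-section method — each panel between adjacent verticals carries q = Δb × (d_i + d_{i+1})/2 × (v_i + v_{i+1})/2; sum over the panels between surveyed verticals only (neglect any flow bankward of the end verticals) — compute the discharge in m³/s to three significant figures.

5.09 m³/s

Panel 1-2: Δb = 4.2 m, d̄ = (0.00+1.29)/2 = 0.645, v̄ = (0.00+0.33)/2 = 0.165 → q = 4.2×0.645×0.165 = 0.4470 m³/s
Panel 2-3: Δb = 3.3 m, d̄ = (1.29+1.74)/2 = 1.515, v̄ = (0.33+0.37)/2 = 0.35 → q = 3.3×1.515×0.35 = 1.750 m³/s
Panel 3-4: Δb = 1.9 m, d̄ = (1.74+1.66)/2 = 1.7, v̄ = (0.37+0.47)/2 = 0.42 → q = 1.9×1.7×0.42 = 1.357 m³/s
Panel 4-5: Δb = 2.6 m, d̄ = (1.66+1.04)/2 = 1.35, v̄ = (0.47+0.30)/2 = 0.385 → q = 2.6×1.35×0.385 = 1.351 m³/s
Panel 5-6: Δb = 2.4 m, d̄ = (1.04+0.00)/2 = 0.52, v̄ = (0.30+0.00)/2 = 0.15 → q = 2.4×0.52×0.15 = 0.1872 m³/s
Q = Σ q = 5.092 m³/s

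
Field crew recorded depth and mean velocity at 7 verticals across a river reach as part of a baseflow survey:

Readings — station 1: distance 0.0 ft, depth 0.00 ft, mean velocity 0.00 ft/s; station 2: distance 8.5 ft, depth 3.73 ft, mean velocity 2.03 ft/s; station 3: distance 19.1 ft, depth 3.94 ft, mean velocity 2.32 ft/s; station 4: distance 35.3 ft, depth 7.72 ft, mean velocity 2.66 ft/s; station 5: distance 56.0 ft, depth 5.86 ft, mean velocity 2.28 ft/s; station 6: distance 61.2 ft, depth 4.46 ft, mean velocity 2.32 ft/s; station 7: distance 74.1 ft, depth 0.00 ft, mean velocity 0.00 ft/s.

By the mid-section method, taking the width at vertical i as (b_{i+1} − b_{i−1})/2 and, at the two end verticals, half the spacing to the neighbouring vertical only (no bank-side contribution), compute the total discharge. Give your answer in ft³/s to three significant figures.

840 ft³/s

w_2 = (19.1 − 0.0)/2 = 9.55 ft; q_2 = 2.03 × 3.73 × 9.55 = 72.31 ft³/s
w_3 = (35.3 − 8.5)/2 = 13.4 ft; q_3 = 2.32 × 3.94 × 13.4 = 122.5 ft³/s
w_4 = (56.0 − 19.1)/2 = 18.45 ft; q_4 = 2.66 × 7.72 × 18.45 = 378.9 ft³/s
w_5 = (61.2 − 35.3)/2 = 12.95 ft; q_5 = 2.28 × 5.86 × 12.95 = 173.0 ft³/s
w_6 = (74.1 − 56.0)/2 = 9.05 ft; q_6 = 2.32 × 4.46 × 9.05 = 93.64 ft³/s
Stations 1, 7 contribute zero (depth or velocity is 0).
Q = Σ qᵢ = 840.3 ft³/s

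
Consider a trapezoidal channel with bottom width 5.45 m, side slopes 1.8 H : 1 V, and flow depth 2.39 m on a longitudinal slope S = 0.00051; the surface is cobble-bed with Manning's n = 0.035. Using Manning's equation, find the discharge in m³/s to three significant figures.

19.9 m³/s

A = (b + z·y)·y = (5.45 + 1.8×2.39)×2.39 = 23.31 m²
P = b + 2y√(1+z²) = 5.45 + 2×2.39×√(1+1.8²) = 15.29 m
R = A/P = 23.31/15.29 = 1.524 m
Q = (1/n)·A·R^(2/3)·S^(1/2) = (1/0.035) × 23.31 × 1.524^(2/3) × 0.00051^(1/2) = 19.92 m³/s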